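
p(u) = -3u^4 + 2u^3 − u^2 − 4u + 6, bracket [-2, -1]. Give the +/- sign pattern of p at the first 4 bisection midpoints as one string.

--++

u = -1.5 gives p = -12.1875, negative; keep [-1.5, -1]
u = -1.25 gives p = -1.792969, negative; keep [-1.25, -1]
u = -1.125 gives p = 1.581299, positive; keep [-1.25, -1.125]
u = -1.1875 gives p = 0.0251, positive; keep [-1.25, -1.1875]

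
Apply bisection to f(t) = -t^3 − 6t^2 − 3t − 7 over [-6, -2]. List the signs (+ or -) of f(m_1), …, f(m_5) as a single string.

m = -4, f(m) = -27 (−); new bracket [-6, -4]
m = -5, f(m) = -17 (−); new bracket [-6, -5]
m = -5.5, f(m) = -5.625 (−); new bracket [-6, -5.5]
m = -5.75, f(m) = 1.9844 (+); new bracket [-5.75, -5.5]
m = -5.625, f(m) = -1.9902 (−); new bracket [-5.75, -5.625]

---+-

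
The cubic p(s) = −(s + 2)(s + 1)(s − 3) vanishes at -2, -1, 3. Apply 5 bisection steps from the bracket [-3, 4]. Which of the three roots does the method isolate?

p(0.5) = 9.375 > 0, so the root lies in [0.5, 4]
p(2.25) = 10.359375 > 0, so the root lies in [2.25, 4]
p(3.125) = -2.642578 < 0, so the root lies in [2.25, 3.125]
p(2.6875) = 5.4016 > 0, so the root lies in [2.6875, 3.125]
p(2.90625) = 1.7967 > 0, so the root lies in [2.90625, 3.125]

3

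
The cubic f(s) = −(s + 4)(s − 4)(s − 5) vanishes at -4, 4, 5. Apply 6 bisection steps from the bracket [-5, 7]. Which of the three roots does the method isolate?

-4

f(1) = -60 < 0, so the root lies in [-5, 1]
f(-2) = -84 < 0, so the root lies in [-5, -2]
f(-3.5) = -31.875 < 0, so the root lies in [-5, -3.5]
f(-4.25) = 19.0781 > 0, so the root lies in [-4.25, -3.5]
f(-3.875) = -8.7363 < 0, so the root lies in [-4.25, -3.875]
f(-4.0625) = 4.5667 > 0, so the root lies in [-4.0625, -3.875]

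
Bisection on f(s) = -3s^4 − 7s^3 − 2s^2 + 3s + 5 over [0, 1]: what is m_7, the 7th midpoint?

0.8671875

f(0.5) = 4.9375 > 0, so the root lies in [0.5, 1]
f(0.75) = 2.222656 > 0, so the root lies in [0.75, 1]
f(0.875) = -0.354248 < 0, so the root lies in [0.75, 0.875]
f(0.8125) = 1.0551 > 0, so the root lies in [0.8125, 0.875]
f(0.84375) = 0.3822 > 0, so the root lies in [0.84375, 0.875]
f(0.859375) = 0.0221 > 0, so the root lies in [0.859375, 0.875]
f(0.8671875) = -0.164 < 0, so the root lies in [0.859375, 0.8671875]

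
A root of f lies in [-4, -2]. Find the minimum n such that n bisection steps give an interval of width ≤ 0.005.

9

Width after n steps is 2/2^n. Need 2^n ≥ 2/0.005 = 400.
2^8 = 256 < 400 ≤ 2^9 = 512, so n = 9.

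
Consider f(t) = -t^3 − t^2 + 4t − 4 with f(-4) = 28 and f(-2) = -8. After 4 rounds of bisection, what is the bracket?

midpoint -3: f = 2 > 0 → [-3, -2]
midpoint -2.5: f = -4.625 < 0 → [-3, -2.5]
midpoint -2.75: f = -1.765625 < 0 → [-3, -2.75]
midpoint -2.875: f = -0.002 < 0 → [-3, -2.875]

[-3, -2.875]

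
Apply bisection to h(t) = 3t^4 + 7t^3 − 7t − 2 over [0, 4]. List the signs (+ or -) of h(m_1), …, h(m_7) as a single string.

++----+

midpoint 2: h = 88 > 0 → [0, 2]
midpoint 1: h = 1 > 0 → [0, 1]
midpoint 0.5: h = -4.4375 < 0 → [0.5, 1]
midpoint 0.75: h = -3.3477 < 0 → [0.75, 1]
midpoint 0.875: h = -1.677 < 0 → [0.875, 1]
midpoint 0.9375: h = -0.4772 < 0 → [0.9375, 1]
midpoint 0.96875: h = 0.225 > 0 → [0.9375, 0.96875]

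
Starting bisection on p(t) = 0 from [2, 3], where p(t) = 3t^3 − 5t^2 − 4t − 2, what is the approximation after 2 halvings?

m = 2.5, p(m) = 3.625 (+); new bracket [2, 2.5]
m = 2.25, p(m) = -2.140625 (−); new bracket [2.25, 2.5]

2.25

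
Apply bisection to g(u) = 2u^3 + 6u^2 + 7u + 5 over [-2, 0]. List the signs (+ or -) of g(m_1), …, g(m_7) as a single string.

+++-+-+

u = -1 gives g = 2, positive; keep [-2, -1]
u = -1.5 gives g = 1.25, positive; keep [-2, -1.5]
u = -1.75 gives g = 0.40625, positive; keep [-2, -1.75]
u = -1.875 gives g = -0.2148, negative; keep [-1.875, -1.75]
u = -1.8125 gives g = 0.1147, positive; keep [-1.875, -1.8125]
u = -1.84375 gives g = -0.0451, negative; keep [-1.84375, -1.8125]
u = -1.828125 gives g = 0.036, positive; keep [-1.84375, -1.828125]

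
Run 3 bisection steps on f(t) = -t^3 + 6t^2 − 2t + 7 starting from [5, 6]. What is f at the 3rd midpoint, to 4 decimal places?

-0.4355

m = 5.5, f(m) = 11.125 (+); new bracket [5.5, 6]
m = 5.75, f(m) = 3.765625 (+); new bracket [5.75, 6]
m = 5.875, f(m) = -0.435547 (−); new bracket [5.75, 5.875]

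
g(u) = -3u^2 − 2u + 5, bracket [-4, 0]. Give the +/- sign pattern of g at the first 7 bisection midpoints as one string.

-++-+-+

midpoint -2: g = -3 < 0 → [-2, 0]
midpoint -1: g = 4 > 0 → [-2, -1]
midpoint -1.5: g = 1.25 > 0 → [-2, -1.5]
midpoint -1.75: g = -0.6875 < 0 → [-1.75, -1.5]
midpoint -1.625: g = 0.3281 > 0 → [-1.75, -1.625]
midpoint -1.6875: g = -0.168 < 0 → [-1.6875, -1.625]
midpoint -1.65625: g = 0.083 > 0 → [-1.6875, -1.65625]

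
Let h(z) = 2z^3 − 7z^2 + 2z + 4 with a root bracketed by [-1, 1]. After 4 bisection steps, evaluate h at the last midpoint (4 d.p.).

-0.4727

midpoint 0: h = 4 > 0 → [-1, 0]
midpoint -0.5: h = 1 > 0 → [-1, -0.5]
midpoint -0.75: h = -2.28125 < 0 → [-0.75, -0.5]
midpoint -0.625: h = -0.4727 < 0 → [-0.625, -0.5]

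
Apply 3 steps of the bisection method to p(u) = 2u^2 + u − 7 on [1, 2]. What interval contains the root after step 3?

[1.625, 1.75]

midpoint 1.5: p = -1 < 0 → [1.5, 2]
midpoint 1.75: p = 0.875 > 0 → [1.5, 1.75]
midpoint 1.625: p = -0.09375 < 0 → [1.625, 1.75]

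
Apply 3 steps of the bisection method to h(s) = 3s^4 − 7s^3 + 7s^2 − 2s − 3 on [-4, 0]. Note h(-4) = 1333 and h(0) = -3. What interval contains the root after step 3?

[-0.5, 0]

h(-2) = 133 > 0, so the root lies in [-2, 0]
h(-1) = 16 > 0, so the root lies in [-1, 0]
h(-0.5) = 0.8125 > 0, so the root lies in [-0.5, 0]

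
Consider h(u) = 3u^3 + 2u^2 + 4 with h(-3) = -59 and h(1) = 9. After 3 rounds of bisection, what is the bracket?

[-1.5, -1]

u = -1 gives h = 3, positive; keep [-3, -1]
u = -2 gives h = -12, negative; keep [-2, -1]
u = -1.5 gives h = -1.625, negative; keep [-1.5, -1]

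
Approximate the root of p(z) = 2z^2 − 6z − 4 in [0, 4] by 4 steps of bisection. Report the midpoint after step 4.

z = 2 gives p = -8, negative; keep [2, 4]
z = 3 gives p = -4, negative; keep [3, 4]
z = 3.5 gives p = -0.5, negative; keep [3.5, 4]
z = 3.75 gives p = 1.625, positive; keep [3.5, 3.75]

3.75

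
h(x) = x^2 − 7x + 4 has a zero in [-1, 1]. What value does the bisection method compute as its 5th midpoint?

x = 0 gives h = 4, positive; keep [0, 1]
x = 0.5 gives h = 0.75, positive; keep [0.5, 1]
x = 0.75 gives h = -0.6875, negative; keep [0.5, 0.75]
x = 0.625 gives h = 0.0156, positive; keep [0.625, 0.75]
x = 0.6875 gives h = -0.3398, negative; keep [0.625, 0.6875]

0.6875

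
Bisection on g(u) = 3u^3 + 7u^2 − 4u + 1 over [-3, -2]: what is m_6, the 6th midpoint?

midpoint -2.5: g = 7.875 > 0 → [-3, -2.5]
midpoint -2.75: g = 2.546875 > 0 → [-3, -2.75]
midpoint -2.875: g = -0.931641 < 0 → [-2.875, -2.75]
midpoint -2.8125: g = 0.8792 > 0 → [-2.875, -2.8125]
midpoint -2.84375: g = -0.0081 < 0 → [-2.84375, -2.8125]
midpoint -2.828125: g = 0.44 > 0 → [-2.84375, -2.828125]

-2.828125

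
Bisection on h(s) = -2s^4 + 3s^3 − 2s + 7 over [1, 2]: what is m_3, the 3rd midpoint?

h(1.5) = 4 > 0, so the root lies in [1.5, 2]
h(1.75) = 0.820312 > 0, so the root lies in [1.75, 2]
h(1.875) = -1.693848 < 0, so the root lies in [1.75, 1.875]

1.875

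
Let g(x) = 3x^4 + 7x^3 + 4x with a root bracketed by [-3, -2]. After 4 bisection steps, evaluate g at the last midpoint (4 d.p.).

g(-2.5) = -2.1875 < 0, so the root lies in [-3, -2.5]
g(-2.75) = 14.996094 > 0, so the root lies in [-2.75, -2.5]
g(-2.625) = 5.326904 > 0, so the root lies in [-2.625, -2.5]
g(-2.5625) = 1.3182 > 0, so the root lies in [-2.5625, -2.5]

1.3182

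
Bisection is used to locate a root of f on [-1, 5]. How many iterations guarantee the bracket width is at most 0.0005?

Width after n steps is 6/2^n. Need 2^n ≥ 6/0.0005 = 12000.
2^13 = 8192 < 12000 ≤ 2^14 = 16384, so n = 14.

14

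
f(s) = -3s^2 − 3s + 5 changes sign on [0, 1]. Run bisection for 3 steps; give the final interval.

f(0.5) = 2.75 > 0, so the root lies in [0.5, 1]
f(0.75) = 1.0625 > 0, so the root lies in [0.75, 1]
f(0.875) = 0.078125 > 0, so the root lies in [0.875, 1]

[0.875, 1]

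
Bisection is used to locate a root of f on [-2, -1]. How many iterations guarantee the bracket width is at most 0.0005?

11

Width after n steps is 1/2^n. Need 2^n ≥ 1/0.0005 = 2000.
2^10 = 1024 < 2000 ≤ 2^11 = 2048, so n = 11.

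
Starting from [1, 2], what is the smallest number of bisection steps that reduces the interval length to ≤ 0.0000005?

Width after n steps is 1/2^n. Need 2^n ≥ 1/0.0000005 = 2000000.
2^20 = 1048576 < 2000000 ≤ 2^21 = 2097152, so n = 21.

21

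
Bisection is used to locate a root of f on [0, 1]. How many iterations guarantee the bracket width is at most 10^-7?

Width after n steps is 1/2^n. Need 2^n ≥ 1/10^-7 = 10000000.
2^23 = 8388608 < 10000000 ≤ 2^24 = 16777216, so n = 24.

24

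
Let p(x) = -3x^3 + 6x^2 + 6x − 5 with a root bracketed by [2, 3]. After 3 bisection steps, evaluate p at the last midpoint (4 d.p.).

-2.1699

x = 2.5 gives p = 0.625, positive; keep [2.5, 3]
x = 2.75 gives p = -5.515625, negative; keep [2.5, 2.75]
x = 2.625 gives p = -2.169922, negative; keep [2.5, 2.625]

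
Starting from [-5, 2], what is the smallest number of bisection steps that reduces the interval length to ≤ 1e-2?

10

Width after n steps is 7/2^n. Need 2^n ≥ 7/1e-2 = 700.
2^9 = 512 < 700 ≤ 2^10 = 1024, so n = 10.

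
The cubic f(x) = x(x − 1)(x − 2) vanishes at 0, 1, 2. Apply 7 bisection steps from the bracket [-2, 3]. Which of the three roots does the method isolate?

m = 0.5, f(m) = 0.375 (+); new bracket [-2, 0.5]
m = -0.75, f(m) = -3.609375 (−); new bracket [-0.75, 0.5]
m = -0.125, f(m) = -0.298828 (−); new bracket [-0.125, 0.5]
m = 0.1875, f(m) = 0.2761 (+); new bracket [-0.125, 0.1875]
m = 0.03125, f(m) = 0.0596 (+); new bracket [-0.125, 0.03125]
m = -0.046875, f(m) = -0.1004 (−); new bracket [-0.046875, 0.03125]
m = -0.0078125, f(m) = -0.0158 (−); new bracket [-0.0078125, 0.03125]

0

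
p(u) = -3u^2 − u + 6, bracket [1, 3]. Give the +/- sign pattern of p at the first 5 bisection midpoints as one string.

midpoint 2: p = -8 < 0 → [1, 2]
midpoint 1.5: p = -2.25 < 0 → [1, 1.5]
midpoint 1.25: p = 0.0625 > 0 → [1.25, 1.5]
midpoint 1.375: p = -1.0469 < 0 → [1.25, 1.375]
midpoint 1.3125: p = -0.4805 < 0 → [1.25, 1.3125]

--+--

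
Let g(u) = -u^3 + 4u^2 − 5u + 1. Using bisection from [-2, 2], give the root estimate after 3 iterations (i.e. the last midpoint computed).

m = 0, g(m) = 1 (+); new bracket [0, 2]
m = 1, g(m) = -1 (−); new bracket [0, 1]
m = 0.5, g(m) = -0.625 (−); new bracket [0, 0.5]

0.5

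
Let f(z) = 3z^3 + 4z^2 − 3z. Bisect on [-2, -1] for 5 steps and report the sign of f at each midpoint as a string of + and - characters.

++-++

f(-1.5) = 3.375 > 0, so the root lies in [-2, -1.5]
f(-1.75) = 1.421875 > 0, so the root lies in [-2, -1.75]
f(-1.875) = -0.087891 < 0, so the root lies in [-1.875, -1.75]
f(-1.8125) = 0.7151 > 0, so the root lies in [-1.875, -1.8125]
f(-1.84375) = 0.3259 > 0, so the root lies in [-1.875, -1.84375]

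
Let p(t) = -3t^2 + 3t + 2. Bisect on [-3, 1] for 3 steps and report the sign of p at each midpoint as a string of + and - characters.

t = -1 gives p = -4, negative; keep [-1, 1]
t = 0 gives p = 2, positive; keep [-1, 0]
t = -0.5 gives p = -0.25, negative; keep [-0.5, 0]

-+-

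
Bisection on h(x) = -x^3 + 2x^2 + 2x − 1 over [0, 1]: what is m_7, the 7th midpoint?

0.3828125

x = 0.5 gives h = 0.375, positive; keep [0, 0.5]
x = 0.25 gives h = -0.390625, negative; keep [0.25, 0.5]
x = 0.375 gives h = -0.021484, negative; keep [0.375, 0.5]
x = 0.4375 gives h = 0.1741, positive; keep [0.375, 0.4375]
x = 0.40625 gives h = 0.0755, positive; keep [0.375, 0.40625]
x = 0.390625 gives h = 0.0268, positive; keep [0.375, 0.390625]
x = 0.3828125 gives h = 0.0026, positive; keep [0.375, 0.3828125]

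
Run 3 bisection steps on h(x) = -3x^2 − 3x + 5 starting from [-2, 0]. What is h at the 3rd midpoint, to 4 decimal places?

1.0625

h(-1) = 5 > 0, so the root lies in [-2, -1]
h(-1.5) = 2.75 > 0, so the root lies in [-2, -1.5]
h(-1.75) = 1.0625 > 0, so the root lies in [-2, -1.75]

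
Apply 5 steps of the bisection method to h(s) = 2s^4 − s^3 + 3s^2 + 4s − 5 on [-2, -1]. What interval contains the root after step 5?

[-1.1875, -1.15625]

m = -1.5, h(m) = 9.25 (+); new bracket [-1.5, -1]
m = -1.25, h(m) = 1.523438 (+); new bracket [-1.25, -1]
m = -1.125, h(m) = -1.075684 (−); new bracket [-1.25, -1.125]
m = -1.1875, h(m) = 0.1321 (+); new bracket [-1.1875, -1.125]
m = -1.15625, h(m) = -0.4938 (−); new bracket [-1.1875, -1.15625]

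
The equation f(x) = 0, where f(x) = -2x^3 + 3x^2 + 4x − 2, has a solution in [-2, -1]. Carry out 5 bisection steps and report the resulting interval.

[-1.125, -1.09375]

midpoint -1.5: f = 5.5 > 0 → [-1.5, -1]
midpoint -1.25: f = 1.59375 > 0 → [-1.25, -1]
midpoint -1.125: f = 0.144531 > 0 → [-1.125, -1]
midpoint -1.0625: f = -0.4644 < 0 → [-1.125, -1.0625]
midpoint -1.09375: f = -0.1693 < 0 → [-1.125, -1.09375]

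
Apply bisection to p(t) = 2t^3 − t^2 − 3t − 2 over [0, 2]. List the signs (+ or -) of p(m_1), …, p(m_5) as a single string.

--+--

p(1) = -4 < 0, so the root lies in [1, 2]
p(1.5) = -2 < 0, so the root lies in [1.5, 2]
p(1.75) = 0.40625 > 0, so the root lies in [1.5, 1.75]
p(1.625) = -0.9336 < 0, so the root lies in [1.625, 1.75]
p(1.6875) = -0.2993 < 0, so the root lies in [1.6875, 1.75]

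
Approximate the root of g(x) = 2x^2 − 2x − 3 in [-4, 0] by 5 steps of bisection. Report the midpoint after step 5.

g(-2) = 9 > 0, so the root lies in [-2, 0]
g(-1) = 1 > 0, so the root lies in [-1, 0]
g(-0.5) = -1.5 < 0, so the root lies in [-1, -0.5]
g(-0.75) = -0.375 < 0, so the root lies in [-1, -0.75]
g(-0.875) = 0.2812 > 0, so the root lies in [-0.875, -0.75]

-0.875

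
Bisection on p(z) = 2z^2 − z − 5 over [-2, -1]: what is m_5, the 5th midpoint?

midpoint -1.5: p = 1 > 0 → [-1.5, -1]
midpoint -1.25: p = -0.625 < 0 → [-1.5, -1.25]
midpoint -1.375: p = 0.15625 > 0 → [-1.375, -1.25]
midpoint -1.3125: p = -0.2422 < 0 → [-1.375, -1.3125]
midpoint -1.34375: p = -0.0449 < 0 → [-1.375, -1.34375]

-1.34375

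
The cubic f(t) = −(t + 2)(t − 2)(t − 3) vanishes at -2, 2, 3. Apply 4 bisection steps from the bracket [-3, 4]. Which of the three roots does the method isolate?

f(0.5) = -9.375 < 0, so the root lies in [-3, 0.5]
f(-1.25) = -10.359375 < 0, so the root lies in [-3, -1.25]
f(-2.125) = 2.642578 > 0, so the root lies in [-2.125, -1.25]
f(-1.6875) = -5.4016 < 0, so the root lies in [-2.125, -1.6875]

-2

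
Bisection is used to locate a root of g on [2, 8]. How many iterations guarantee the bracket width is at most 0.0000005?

24

Width after n steps is 6/2^n. Need 2^n ≥ 6/0.0000005 = 12000000.
2^23 = 8388608 < 12000000 ≤ 2^24 = 16777216, so n = 24.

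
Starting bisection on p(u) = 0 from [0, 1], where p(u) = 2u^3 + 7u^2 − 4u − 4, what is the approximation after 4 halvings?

0.9375

m = 0.5, p(m) = -4 (−); new bracket [0.5, 1]
m = 0.75, p(m) = -2.21875 (−); new bracket [0.75, 1]
m = 0.875, p(m) = -0.800781 (−); new bracket [0.875, 1]
m = 0.9375, p(m) = 0.0503 (+); new bracket [0.875, 0.9375]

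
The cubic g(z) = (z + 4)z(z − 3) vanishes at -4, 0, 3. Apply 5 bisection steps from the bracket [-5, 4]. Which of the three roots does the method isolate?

m = -0.5, g(m) = 6.125 (+); new bracket [-5, -0.5]
m = -2.75, g(m) = 19.765625 (+); new bracket [-5, -2.75]
m = -3.875, g(m) = 3.330078 (+); new bracket [-5, -3.875]
m = -4.4375, g(m) = -14.4392 (−); new bracket [-4.4375, -3.875]
m = -4.15625, g(m) = -4.6474 (−); new bracket [-4.15625, -3.875]

-4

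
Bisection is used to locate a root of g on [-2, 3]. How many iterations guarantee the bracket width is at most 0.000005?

20

Width after n steps is 5/2^n. Need 2^n ≥ 5/0.000005 = 1000000.
2^19 = 524288 < 1000000 ≤ 2^20 = 1048576, so n = 20.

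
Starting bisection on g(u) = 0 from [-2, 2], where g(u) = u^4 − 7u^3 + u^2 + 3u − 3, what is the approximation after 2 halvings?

u = 0 gives g = -3, negative; keep [-2, 0]
u = -1 gives g = 3, positive; keep [-1, 0]

-1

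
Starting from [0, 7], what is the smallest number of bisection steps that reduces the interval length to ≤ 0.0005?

14

Width after n steps is 7/2^n. Need 2^n ≥ 7/0.0005 = 14000.
2^13 = 8192 < 14000 ≤ 2^14 = 16384, so n = 14.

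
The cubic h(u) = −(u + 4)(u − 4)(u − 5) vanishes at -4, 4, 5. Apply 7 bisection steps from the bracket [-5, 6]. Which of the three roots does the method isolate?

-4

m = 0.5, h(m) = -70.875 (−); new bracket [-5, 0.5]
m = -2.25, h(m) = -79.296875 (−); new bracket [-5, -2.25]
m = -3.625, h(m) = -24.662109 (−); new bracket [-5, -3.625]
m = -4.3125, h(m) = 24.1907 (+); new bracket [-4.3125, -3.625]
m = -3.96875, h(m) = -2.2334 (−); new bracket [-4.3125, -3.96875]
m = -4.140625, h(m) = 10.464 (+); new bracket [-4.140625, -3.96875]
m = -4.0546875, h(m) = 3.9885 (+); new bracket [-4.0546875, -3.96875]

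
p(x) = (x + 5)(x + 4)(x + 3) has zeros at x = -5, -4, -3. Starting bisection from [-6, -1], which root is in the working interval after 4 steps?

m = -3.5, p(m) = -0.375 (−); new bracket [-3.5, -1]
m = -2.25, p(m) = 3.609375 (+); new bracket [-3.5, -2.25]
m = -2.875, p(m) = 0.298828 (+); new bracket [-3.5, -2.875]
m = -3.1875, p(m) = -0.2761 (−); new bracket [-3.1875, -2.875]

-3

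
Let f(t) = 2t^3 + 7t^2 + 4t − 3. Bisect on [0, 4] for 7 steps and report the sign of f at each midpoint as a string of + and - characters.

+++--+-

m = 2, f(m) = 49 (+); new bracket [0, 2]
m = 1, f(m) = 10 (+); new bracket [0, 1]
m = 0.5, f(m) = 1 (+); new bracket [0, 0.5]
m = 0.25, f(m) = -1.5312 (−); new bracket [0.25, 0.5]
m = 0.375, f(m) = -0.4102 (−); new bracket [0.375, 0.5]
m = 0.4375, f(m) = 0.2573 (+); new bracket [0.375, 0.4375]
m = 0.40625, f(m) = -0.0856 (−); new bracket [0.40625, 0.4375]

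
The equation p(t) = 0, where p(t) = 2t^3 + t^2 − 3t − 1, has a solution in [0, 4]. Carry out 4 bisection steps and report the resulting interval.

[1, 1.25]

m = 2, p(m) = 13 (+); new bracket [0, 2]
m = 1, p(m) = -1 (−); new bracket [1, 2]
m = 1.5, p(m) = 3.5 (+); new bracket [1, 1.5]
m = 1.25, p(m) = 0.7188 (+); new bracket [1, 1.25]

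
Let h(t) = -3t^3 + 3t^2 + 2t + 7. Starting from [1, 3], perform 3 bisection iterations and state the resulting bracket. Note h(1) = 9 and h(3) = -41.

[1.75, 2]

t = 2 gives h = -1, negative; keep [1, 2]
t = 1.5 gives h = 6.625, positive; keep [1.5, 2]
t = 1.75 gives h = 3.609375, positive; keep [1.75, 2]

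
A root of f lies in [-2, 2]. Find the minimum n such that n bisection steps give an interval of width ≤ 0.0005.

Width after n steps is 4/2^n. Need 2^n ≥ 4/0.0005 = 8000.
2^12 = 4096 < 8000 ≤ 2^13 = 8192, so n = 13.

13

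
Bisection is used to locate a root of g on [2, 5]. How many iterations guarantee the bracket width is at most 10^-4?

Width after n steps is 3/2^n. Need 2^n ≥ 3/10^-4 = 30000.
2^14 = 16384 < 30000 ≤ 2^15 = 32768, so n = 15.

15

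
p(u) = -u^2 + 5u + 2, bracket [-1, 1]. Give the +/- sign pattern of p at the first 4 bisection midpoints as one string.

m = 0, p(m) = 2 (+); new bracket [-1, 0]
m = -0.5, p(m) = -0.75 (−); new bracket [-0.5, 0]
m = -0.25, p(m) = 0.6875 (+); new bracket [-0.5, -0.25]
m = -0.375, p(m) = -0.0156 (−); new bracket [-0.375, -0.25]

+-+-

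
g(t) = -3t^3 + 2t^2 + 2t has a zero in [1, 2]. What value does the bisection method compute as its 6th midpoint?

g(1.5) = -2.625 < 0, so the root lies in [1, 1.5]
g(1.25) = -0.234375 < 0, so the root lies in [1, 1.25]
g(1.125) = 0.509766 > 0, so the root lies in [1.125, 1.25]
g(1.1875) = 0.1716 > 0, so the root lies in [1.1875, 1.25]
g(1.21875) = -0.0226 < 0, so the root lies in [1.1875, 1.21875]
g(1.203125) = 0.0767 > 0, so the root lies in [1.203125, 1.21875]

1.203125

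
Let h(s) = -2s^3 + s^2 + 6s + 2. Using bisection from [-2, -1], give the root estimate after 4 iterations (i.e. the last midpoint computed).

s = -1.5 gives h = 2, positive; keep [-1.5, -1]
s = -1.25 gives h = -0.03125, negative; keep [-1.5, -1.25]
s = -1.375 gives h = 0.839844, positive; keep [-1.375, -1.25]
s = -1.3125 gives h = 0.3696, positive; keep [-1.3125, -1.25]

-1.3125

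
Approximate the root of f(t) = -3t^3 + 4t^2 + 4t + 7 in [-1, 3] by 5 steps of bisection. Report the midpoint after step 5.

2.375

t = 1 gives f = 12, positive; keep [1, 3]
t = 2 gives f = 7, positive; keep [2, 3]
t = 2.5 gives f = -4.875, negative; keep [2, 2.5]
t = 2.25 gives f = 2.0781, positive; keep [2.25, 2.5]
t = 2.375 gives f = -1.127, negative; keep [2.25, 2.375]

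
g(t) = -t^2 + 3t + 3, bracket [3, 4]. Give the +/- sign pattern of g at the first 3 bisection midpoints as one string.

++-

m = 3.5, g(m) = 1.25 (+); new bracket [3.5, 4]
m = 3.75, g(m) = 0.1875 (+); new bracket [3.75, 4]
m = 3.875, g(m) = -0.390625 (−); new bracket [3.75, 3.875]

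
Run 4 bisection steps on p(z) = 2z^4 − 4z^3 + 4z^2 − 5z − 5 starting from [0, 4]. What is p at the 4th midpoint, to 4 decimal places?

midpoint 2: p = 1 > 0 → [0, 2]
midpoint 1: p = -8 < 0 → [1, 2]
midpoint 1.5: p = -6.875 < 0 → [1.5, 2]
midpoint 1.75: p = -4.1797 < 0 → [1.75, 2]

-4.1797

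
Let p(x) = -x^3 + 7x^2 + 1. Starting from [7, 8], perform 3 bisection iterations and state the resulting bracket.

[7, 7.125]

x = 7.5 gives p = -27.125, negative; keep [7, 7.5]
x = 7.25 gives p = -12.140625, negative; keep [7, 7.25]
x = 7.125 gives p = -5.345703, negative; keep [7, 7.125]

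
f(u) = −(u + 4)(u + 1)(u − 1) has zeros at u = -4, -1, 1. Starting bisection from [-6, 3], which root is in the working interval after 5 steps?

-4

u = -1.5 gives f = -3.125, negative; keep [-6, -1.5]
u = -3.75 gives f = -3.265625, negative; keep [-6, -3.75]
u = -4.875 gives f = 19.919922, positive; keep [-4.875, -3.75]
u = -4.3125 gives f = 5.4993, positive; keep [-4.3125, -3.75]
u = -4.03125 gives f = 0.4766, positive; keep [-4.03125, -3.75]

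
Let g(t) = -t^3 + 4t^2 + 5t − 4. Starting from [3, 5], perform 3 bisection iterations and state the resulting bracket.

[4.75, 5]

m = 4, g(m) = 16 (+); new bracket [4, 5]
m = 4.5, g(m) = 8.375 (+); new bracket [4.5, 5]
m = 4.75, g(m) = 2.828125 (+); new bracket [4.75, 5]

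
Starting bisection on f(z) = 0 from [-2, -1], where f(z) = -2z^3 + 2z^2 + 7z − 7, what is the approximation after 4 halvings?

f(-1.5) = -6.25 < 0, so the root lies in [-2, -1.5]
f(-1.75) = -2.40625 < 0, so the root lies in [-2, -1.75]
f(-1.875) = 0.089844 > 0, so the root lies in [-1.875, -1.75]
f(-1.8125) = -1.2085 < 0, so the root lies in [-1.875, -1.8125]

-1.8125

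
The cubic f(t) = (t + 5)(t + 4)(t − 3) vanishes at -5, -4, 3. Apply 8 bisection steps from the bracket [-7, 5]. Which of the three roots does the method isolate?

3

f(-1) = -48 < 0, so the root lies in [-1, 5]
f(2) = -42 < 0, so the root lies in [2, 5]
f(3.5) = 31.875 > 0, so the root lies in [2, 3.5]
f(2.75) = -13.0781 < 0, so the root lies in [2.75, 3.5]
f(3.125) = 7.2363 > 0, so the root lies in [2.75, 3.125]
f(2.9375) = -3.4417 < 0, so the root lies in [2.9375, 3.125]
f(3.03125) = 1.7647 > 0, so the root lies in [2.9375, 3.03125]
f(2.984375) = -0.8713 < 0, so the root lies in [2.984375, 3.03125]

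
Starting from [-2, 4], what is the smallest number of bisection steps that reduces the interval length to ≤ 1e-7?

Width after n steps is 6/2^n. Need 2^n ≥ 6/1e-7 = 60000000.
2^25 = 33554432 < 60000000 ≤ 2^26 = 67108864, so n = 26.

26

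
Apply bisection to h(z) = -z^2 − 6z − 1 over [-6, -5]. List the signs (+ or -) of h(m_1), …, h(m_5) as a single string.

h(-5.5) = 1.75 > 0, so the root lies in [-6, -5.5]
h(-5.75) = 0.4375 > 0, so the root lies in [-6, -5.75]
h(-5.875) = -0.265625 < 0, so the root lies in [-5.875, -5.75]
h(-5.8125) = 0.0898 > 0, so the root lies in [-5.875, -5.8125]
h(-5.84375) = -0.0869 < 0, so the root lies in [-5.84375, -5.8125]

++-+-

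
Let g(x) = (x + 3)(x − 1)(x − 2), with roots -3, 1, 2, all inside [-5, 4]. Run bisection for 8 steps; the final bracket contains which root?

-3

g(-0.5) = 9.375 > 0, so the root lies in [-5, -0.5]
g(-2.75) = 4.453125 > 0, so the root lies in [-5, -2.75]
g(-3.875) = -25.060547 < 0, so the root lies in [-3.875, -2.75]
g(-3.3125) = -7.1594 < 0, so the root lies in [-3.3125, -2.75]
g(-3.03125) = -0.6338 < 0, so the root lies in [-3.03125, -2.75]
g(-2.890625) = 2.0811 > 0, so the root lies in [-3.03125, -2.890625]
g(-2.9609375) = 0.7676 > 0, so the root lies in [-3.03125, -2.9609375]
g(-2.99609375) = 0.078 > 0, so the root lies in [-3.03125, -2.99609375]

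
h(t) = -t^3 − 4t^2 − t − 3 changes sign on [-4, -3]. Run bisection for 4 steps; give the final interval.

t = -3.5 gives h = -5.625, negative; keep [-4, -3.5]
t = -3.75 gives h = -2.765625, negative; keep [-4, -3.75]
t = -3.875 gives h = -1.001953, negative; keep [-4, -3.875]
t = -3.9375 gives h = -0.0315, negative; keep [-4, -3.9375]

[-4, -3.9375]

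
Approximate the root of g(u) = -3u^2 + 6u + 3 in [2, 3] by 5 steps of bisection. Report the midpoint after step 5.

2.40625

m = 2.5, g(m) = -0.75 (−); new bracket [2, 2.5]
m = 2.25, g(m) = 1.3125 (+); new bracket [2.25, 2.5]
m = 2.375, g(m) = 0.328125 (+); new bracket [2.375, 2.5]
m = 2.4375, g(m) = -0.1992 (−); new bracket [2.375, 2.4375]
m = 2.40625, g(m) = 0.0674 (+); new bracket [2.40625, 2.4375]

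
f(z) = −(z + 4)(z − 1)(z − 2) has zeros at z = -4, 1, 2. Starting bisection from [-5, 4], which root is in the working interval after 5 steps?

-4

midpoint -0.5: f = -13.125 < 0 → [-5, -0.5]
midpoint -2.75: f = -22.265625 < 0 → [-5, -2.75]
midpoint -3.875: f = -3.580078 < 0 → [-5, -3.875]
midpoint -4.4375: f = 15.3142 > 0 → [-4.4375, -3.875]
midpoint -4.15625: f = 4.9599 > 0 → [-4.15625, -3.875]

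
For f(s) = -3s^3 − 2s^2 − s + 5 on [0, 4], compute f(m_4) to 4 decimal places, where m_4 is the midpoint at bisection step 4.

1.8594

s = 2 gives f = -29, negative; keep [0, 2]
s = 1 gives f = -1, negative; keep [0, 1]
s = 0.5 gives f = 3.625, positive; keep [0.5, 1]
s = 0.75 gives f = 1.8594, positive; keep [0.75, 1]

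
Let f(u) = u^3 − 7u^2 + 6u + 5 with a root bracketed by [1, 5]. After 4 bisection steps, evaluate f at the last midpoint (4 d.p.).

u = 3 gives f = -13, negative; keep [1, 3]
u = 2 gives f = -3, negative; keep [1, 2]
u = 1.5 gives f = 1.625, positive; keep [1.5, 2]
u = 1.75 gives f = -0.5781, negative; keep [1.5, 1.75]

-0.5781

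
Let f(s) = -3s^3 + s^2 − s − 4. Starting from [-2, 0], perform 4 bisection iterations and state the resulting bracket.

[-1, -0.875]

s = -1 gives f = 1, positive; keep [-1, 0]
s = -0.5 gives f = -2.875, negative; keep [-1, -0.5]
s = -0.75 gives f = -1.421875, negative; keep [-1, -0.75]
s = -0.875 gives f = -0.3496, negative; keep [-1, -0.875]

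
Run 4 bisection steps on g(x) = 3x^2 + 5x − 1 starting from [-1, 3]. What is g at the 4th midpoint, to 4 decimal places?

m = 1, g(m) = 7 (+); new bracket [-1, 1]
m = 0, g(m) = -1 (−); new bracket [0, 1]
m = 0.5, g(m) = 2.25 (+); new bracket [0, 0.5]
m = 0.25, g(m) = 0.4375 (+); new bracket [0, 0.25]

0.4375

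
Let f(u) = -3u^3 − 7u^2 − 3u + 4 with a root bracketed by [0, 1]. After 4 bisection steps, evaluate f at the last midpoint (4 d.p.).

f(0.5) = 0.375 > 0, so the root lies in [0.5, 1]
f(0.75) = -3.453125 < 0, so the root lies in [0.5, 0.75]
f(0.625) = -1.341797 < 0, so the root lies in [0.5, 0.625]
f(0.5625) = -0.4363 < 0, so the root lies in [0.5, 0.5625]

-0.4363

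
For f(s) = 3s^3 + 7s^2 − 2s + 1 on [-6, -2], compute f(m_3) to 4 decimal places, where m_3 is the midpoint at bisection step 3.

2.8750

m = -4, f(m) = -71 (−); new bracket [-4, -2]
m = -3, f(m) = -11 (−); new bracket [-3, -2]
m = -2.5, f(m) = 2.875 (+); new bracket [-3, -2.5]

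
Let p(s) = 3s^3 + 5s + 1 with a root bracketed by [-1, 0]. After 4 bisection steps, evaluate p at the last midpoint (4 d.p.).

m = -0.5, p(m) = -1.875 (−); new bracket [-0.5, 0]
m = -0.25, p(m) = -0.296875 (−); new bracket [-0.25, 0]
m = -0.125, p(m) = 0.369141 (+); new bracket [-0.25, -0.125]
m = -0.1875, p(m) = 0.0427 (+); new bracket [-0.25, -0.1875]

0.0427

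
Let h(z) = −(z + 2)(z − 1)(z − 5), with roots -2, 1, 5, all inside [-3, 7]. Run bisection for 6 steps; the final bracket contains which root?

m = 2, h(m) = 12 (+); new bracket [2, 7]
m = 4.5, h(m) = 11.375 (+); new bracket [4.5, 7]
m = 5.75, h(m) = -27.609375 (−); new bracket [4.5, 5.75]
m = 5.125, h(m) = -3.6738 (−); new bracket [4.5, 5.125]
m = 4.8125, h(m) = 4.8699 (+); new bracket [4.8125, 5.125]
m = 4.96875, h(m) = 0.8643 (+); new bracket [4.96875, 5.125]

5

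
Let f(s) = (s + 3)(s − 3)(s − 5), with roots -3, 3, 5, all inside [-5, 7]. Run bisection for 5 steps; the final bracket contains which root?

-3

midpoint 1: f = 32 > 0 → [-5, 1]
midpoint -2: f = 35 > 0 → [-5, -2]
midpoint -3.5: f = -27.625 < 0 → [-3.5, -2]
midpoint -2.75: f = 11.1406 > 0 → [-3.5, -2.75]
midpoint -3.125: f = -6.2207 < 0 → [-3.125, -2.75]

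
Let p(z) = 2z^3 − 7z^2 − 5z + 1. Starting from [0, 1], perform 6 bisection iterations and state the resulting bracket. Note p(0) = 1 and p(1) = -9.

p(0.5) = -3 < 0, so the root lies in [0, 0.5]
p(0.25) = -0.65625 < 0, so the root lies in [0, 0.25]
p(0.125) = 0.269531 > 0, so the root lies in [0.125, 0.25]
p(0.1875) = -0.1704 < 0, so the root lies in [0.125, 0.1875]
p(0.15625) = 0.0555 > 0, so the root lies in [0.15625, 0.1875]
p(0.171875) = -0.056 < 0, so the root lies in [0.15625, 0.171875]

[0.15625, 0.171875]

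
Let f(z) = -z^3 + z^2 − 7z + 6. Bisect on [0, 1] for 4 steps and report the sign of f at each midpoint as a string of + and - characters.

++-+

m = 0.5, f(m) = 2.625 (+); new bracket [0.5, 1]
m = 0.75, f(m) = 0.890625 (+); new bracket [0.75, 1]
m = 0.875, f(m) = -0.029297 (−); new bracket [0.75, 0.875]
m = 0.8125, f(m) = 0.4363 (+); new bracket [0.8125, 0.875]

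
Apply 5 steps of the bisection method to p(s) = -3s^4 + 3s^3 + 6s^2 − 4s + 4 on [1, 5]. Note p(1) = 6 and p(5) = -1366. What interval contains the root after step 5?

s = 3 gives p = -116, negative; keep [1, 3]
s = 2 gives p = -4, negative; keep [1, 2]
s = 1.5 gives p = 6.4375, positive; keep [1.5, 2]
s = 1.75 gives p = 3.3164, positive; keep [1.75, 2]
s = 1.875 gives p = 0.2903, positive; keep [1.875, 2]

[1.875, 2]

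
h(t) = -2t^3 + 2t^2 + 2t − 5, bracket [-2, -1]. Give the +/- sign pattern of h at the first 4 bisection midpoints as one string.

h(-1.5) = 3.25 > 0, so the root lies in [-1.5, -1]
h(-1.25) = -0.46875 < 0, so the root lies in [-1.5, -1.25]
h(-1.375) = 1.230469 > 0, so the root lies in [-1.375, -1.25]
h(-1.3125) = 0.3423 > 0, so the root lies in [-1.3125, -1.25]

+-++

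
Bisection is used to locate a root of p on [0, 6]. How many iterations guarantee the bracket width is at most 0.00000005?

27

Width after n steps is 6/2^n. Need 2^n ≥ 6/0.00000005 = 120000000.
2^26 = 67108864 < 120000000 ≤ 2^27 = 134217728, so n = 27.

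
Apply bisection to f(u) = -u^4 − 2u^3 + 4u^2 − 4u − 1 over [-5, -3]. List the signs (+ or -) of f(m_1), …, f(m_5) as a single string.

f(-4) = -49 < 0, so the root lies in [-4, -3]
f(-3.5) = -2.3125 < 0, so the root lies in [-3.5, -3]
f(-3.25) = 11.339844 > 0, so the root lies in [-3.5, -3.25]
f(-3.375) = 5.2029 > 0, so the root lies in [-3.5, -3.375]
f(-3.4375) = 1.626 > 0, so the root lies in [-3.5, -3.4375]

--+++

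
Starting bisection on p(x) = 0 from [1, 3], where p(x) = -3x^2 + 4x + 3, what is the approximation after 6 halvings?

1.84375

m = 2, p(m) = -1 (−); new bracket [1, 2]
m = 1.5, p(m) = 2.25 (+); new bracket [1.5, 2]
m = 1.75, p(m) = 0.8125 (+); new bracket [1.75, 2]
m = 1.875, p(m) = -0.0469 (−); new bracket [1.75, 1.875]
m = 1.8125, p(m) = 0.3945 (+); new bracket [1.8125, 1.875]
m = 1.84375, p(m) = 0.1768 (+); new bracket [1.84375, 1.875]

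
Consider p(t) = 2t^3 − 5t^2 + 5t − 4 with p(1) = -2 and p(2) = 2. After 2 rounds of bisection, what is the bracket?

[1.5, 1.75]

p(1.5) = -1 < 0, so the root lies in [1.5, 2]
p(1.75) = 0.15625 > 0, so the root lies in [1.5, 1.75]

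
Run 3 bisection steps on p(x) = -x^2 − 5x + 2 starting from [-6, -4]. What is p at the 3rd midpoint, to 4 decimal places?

x = -5 gives p = 2, positive; keep [-6, -5]
x = -5.5 gives p = -0.75, negative; keep [-5.5, -5]
x = -5.25 gives p = 0.6875, positive; keep [-5.5, -5.25]

0.6875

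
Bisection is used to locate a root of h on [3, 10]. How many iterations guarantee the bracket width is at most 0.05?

Width after n steps is 7/2^n. Need 2^n ≥ 7/0.05 = 140.
2^7 = 128 < 140 ≤ 2^8 = 256, so n = 8.

8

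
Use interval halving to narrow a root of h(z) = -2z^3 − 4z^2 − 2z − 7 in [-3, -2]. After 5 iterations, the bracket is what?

[-2.25, -2.21875]

midpoint -2.5: h = 4.25 > 0 → [-2.5, -2]
midpoint -2.25: h = 0.03125 > 0 → [-2.25, -2]
midpoint -2.125: h = -1.621094 < 0 → [-2.25, -2.125]
midpoint -2.1875: h = -0.8306 < 0 → [-2.25, -2.1875]
midpoint -2.21875: h = -0.4088 < 0 → [-2.25, -2.21875]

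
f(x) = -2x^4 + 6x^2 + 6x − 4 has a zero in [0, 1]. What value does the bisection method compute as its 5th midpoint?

0.46875

midpoint 0.5: f = 0.375 > 0 → [0, 0.5]
midpoint 0.25: f = -2.132812 < 0 → [0.25, 0.5]
midpoint 0.375: f = -0.945801 < 0 → [0.375, 0.5]
midpoint 0.4375: f = -0.2998 < 0 → [0.4375, 0.5]
midpoint 0.46875: f = 0.0343 > 0 → [0.4375, 0.46875]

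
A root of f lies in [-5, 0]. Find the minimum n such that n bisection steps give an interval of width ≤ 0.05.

Width after n steps is 5/2^n. Need 2^n ≥ 5/0.05 = 100.
2^6 = 64 < 100 ≤ 2^7 = 128, so n = 7.

7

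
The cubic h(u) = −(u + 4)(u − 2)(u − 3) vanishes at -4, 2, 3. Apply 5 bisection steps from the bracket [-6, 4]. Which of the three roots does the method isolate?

-4

u = -1 gives h = -36, negative; keep [-6, -1]
u = -3.5 gives h = -17.875, negative; keep [-6, -3.5]
u = -4.75 gives h = 39.234375, positive; keep [-4.75, -3.5]
u = -4.125 gives h = 5.4551, positive; keep [-4.125, -3.5]
u = -3.8125 gives h = -7.4246, negative; keep [-4.125, -3.8125]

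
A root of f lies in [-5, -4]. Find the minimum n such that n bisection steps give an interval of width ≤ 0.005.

8

Width after n steps is 1/2^n. Need 2^n ≥ 1/0.005 = 200.
2^7 = 128 < 200 ≤ 2^8 = 256, so n = 8.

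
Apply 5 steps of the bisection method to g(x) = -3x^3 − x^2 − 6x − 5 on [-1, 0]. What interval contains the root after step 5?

[-0.75, -0.71875]

midpoint -0.5: g = -1.875 < 0 → [-1, -0.5]
midpoint -0.75: g = 0.203125 > 0 → [-0.75, -0.5]
midpoint -0.625: g = -0.908203 < 0 → [-0.75, -0.625]
midpoint -0.6875: g = -0.3728 < 0 → [-0.75, -0.6875]
midpoint -0.71875: g = -0.0902 < 0 → [-0.75, -0.71875]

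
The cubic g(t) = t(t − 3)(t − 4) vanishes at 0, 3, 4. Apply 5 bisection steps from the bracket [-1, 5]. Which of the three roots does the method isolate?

0

midpoint 2: g = 4 > 0 → [-1, 2]
midpoint 0.5: g = 4.375 > 0 → [-1, 0.5]
midpoint -0.25: g = -3.453125 < 0 → [-0.25, 0.5]
midpoint 0.125: g = 1.3926 > 0 → [-0.25, 0.125]
midpoint -0.0625: g = -0.7776 < 0 → [-0.0625, 0.125]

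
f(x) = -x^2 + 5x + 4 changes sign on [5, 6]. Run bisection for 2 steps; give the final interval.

[5.5, 5.75]

x = 5.5 gives f = 1.25, positive; keep [5.5, 6]
x = 5.75 gives f = -0.3125, negative; keep [5.5, 5.75]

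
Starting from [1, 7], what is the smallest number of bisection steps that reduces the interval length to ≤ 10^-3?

13

Width after n steps is 6/2^n. Need 2^n ≥ 6/10^-3 = 6000.
2^12 = 4096 < 6000 ≤ 2^13 = 8192, so n = 13.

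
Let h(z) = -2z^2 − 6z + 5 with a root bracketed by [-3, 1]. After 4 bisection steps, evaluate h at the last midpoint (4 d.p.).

m = -1, h(m) = 9 (+); new bracket [-1, 1]
m = 0, h(m) = 5 (+); new bracket [0, 1]
m = 0.5, h(m) = 1.5 (+); new bracket [0.5, 1]
m = 0.75, h(m) = -0.625 (−); new bracket [0.5, 0.75]

-0.6250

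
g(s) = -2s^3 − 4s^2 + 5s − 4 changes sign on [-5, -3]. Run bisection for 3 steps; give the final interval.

[-3.25, -3]

m = -4, g(m) = 40 (+); new bracket [-4, -3]
m = -3.5, g(m) = 15.25 (+); new bracket [-3.5, -3]
m = -3.25, g(m) = 6.15625 (+); new bracket [-3.25, -3]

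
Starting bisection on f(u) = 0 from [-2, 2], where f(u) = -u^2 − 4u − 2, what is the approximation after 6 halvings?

midpoint 0: f = -2 < 0 → [-2, 0]
midpoint -1: f = 1 > 0 → [-1, 0]
midpoint -0.5: f = -0.25 < 0 → [-1, -0.5]
midpoint -0.75: f = 0.4375 > 0 → [-0.75, -0.5]
midpoint -0.625: f = 0.1094 > 0 → [-0.625, -0.5]
midpoint -0.5625: f = -0.0664 < 0 → [-0.625, -0.5625]

-0.5625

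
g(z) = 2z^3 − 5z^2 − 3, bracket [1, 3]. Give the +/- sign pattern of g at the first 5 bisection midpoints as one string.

g(2) = -7 < 0, so the root lies in [2, 3]
g(2.5) = -3 < 0, so the root lies in [2.5, 3]
g(2.75) = 0.78125 > 0, so the root lies in [2.5, 2.75]
g(2.625) = -1.2773 < 0, so the root lies in [2.625, 2.75]
g(2.6875) = -0.2915 < 0, so the root lies in [2.6875, 2.75]

--+--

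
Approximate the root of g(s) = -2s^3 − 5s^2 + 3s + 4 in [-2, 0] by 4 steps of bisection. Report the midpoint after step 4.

-0.625

midpoint -1: g = -2 < 0 → [-1, 0]
midpoint -0.5: g = 1.5 > 0 → [-1, -0.5]
midpoint -0.75: g = -0.21875 < 0 → [-0.75, -0.5]
midpoint -0.625: g = 0.6602 > 0 → [-0.75, -0.625]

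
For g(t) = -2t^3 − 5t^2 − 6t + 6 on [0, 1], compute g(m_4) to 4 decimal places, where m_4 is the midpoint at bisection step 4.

midpoint 0.5: g = 1.5 > 0 → [0.5, 1]
midpoint 0.75: g = -2.15625 < 0 → [0.5, 0.75]
midpoint 0.625: g = -0.191406 < 0 → [0.5, 0.625]
midpoint 0.5625: g = 0.687 > 0 → [0.5625, 0.625]

0.6870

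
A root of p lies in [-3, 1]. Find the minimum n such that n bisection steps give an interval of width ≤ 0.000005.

Width after n steps is 4/2^n. Need 2^n ≥ 4/0.000005 = 800000.
2^19 = 524288 < 800000 ≤ 2^20 = 1048576, so n = 20.

20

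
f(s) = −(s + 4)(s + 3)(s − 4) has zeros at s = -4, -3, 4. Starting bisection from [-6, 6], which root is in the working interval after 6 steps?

4

m = 0, f(m) = 48 (+); new bracket [0, 6]
m = 3, f(m) = 42 (+); new bracket [3, 6]
m = 4.5, f(m) = -31.875 (−); new bracket [3, 4.5]
m = 3.75, f(m) = 13.0781 (+); new bracket [3.75, 4.5]
m = 4.125, f(m) = -7.2363 (−); new bracket [3.75, 4.125]
m = 3.9375, f(m) = 3.4417 (+); new bracket [3.9375, 4.125]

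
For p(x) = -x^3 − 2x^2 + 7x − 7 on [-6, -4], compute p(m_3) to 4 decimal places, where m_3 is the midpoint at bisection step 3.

m = -5, p(m) = 33 (+); new bracket [-5, -4]
m = -4.5, p(m) = 12.125 (+); new bracket [-4.5, -4]
m = -4.25, p(m) = 3.890625 (+); new bracket [-4.25, -4]

3.8906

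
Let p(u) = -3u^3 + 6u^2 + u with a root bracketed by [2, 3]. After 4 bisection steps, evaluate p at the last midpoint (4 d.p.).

-0.5042

p(2.5) = -6.875 < 0, so the root lies in [2, 2.5]
p(2.25) = -1.546875 < 0, so the root lies in [2, 2.25]
p(2.125) = 0.431641 > 0, so the root lies in [2.125, 2.25]
p(2.1875) = -0.5042 < 0, so the root lies in [2.125, 2.1875]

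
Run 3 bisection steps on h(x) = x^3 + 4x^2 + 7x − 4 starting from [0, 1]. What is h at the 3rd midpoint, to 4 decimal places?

h(0.5) = 0.625 > 0, so the root lies in [0, 0.5]
h(0.25) = -1.984375 < 0, so the root lies in [0.25, 0.5]
h(0.375) = -0.759766 < 0, so the root lies in [0.375, 0.5]

-0.7598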